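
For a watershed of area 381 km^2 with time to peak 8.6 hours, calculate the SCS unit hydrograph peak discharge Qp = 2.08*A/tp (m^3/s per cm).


SCS formula: Qp = 2.08 * A / tp.
Qp = 2.08 * 381 / 8.6
   = 792.48 / 8.6
   = 92.15 m^3/s per cm.

92.15


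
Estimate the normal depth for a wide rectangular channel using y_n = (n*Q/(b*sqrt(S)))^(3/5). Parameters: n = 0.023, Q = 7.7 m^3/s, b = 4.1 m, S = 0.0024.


We use the wide-channel approximation y_n = (n*Q/(b*sqrt(S)))^(3/5).
sqrt(S) = sqrt(0.0024) = 0.04899.
Numerator: n*Q = 0.023 * 7.7 = 0.1771.
Denominator: b*sqrt(S) = 4.1 * 0.04899 = 0.200859.
arg = 0.8817.
y_n = 0.8817^(3/5) = 0.9273 m.

0.9273


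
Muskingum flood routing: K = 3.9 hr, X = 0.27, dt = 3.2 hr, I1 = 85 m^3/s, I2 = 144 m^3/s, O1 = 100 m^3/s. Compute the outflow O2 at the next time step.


Muskingum coefficients:
denom = 2*K*(1-X) + dt = 2*3.9*(1-0.27) + 3.2 = 8.894.
C0 = (dt - 2*K*X)/denom = (3.2 - 2*3.9*0.27)/8.894 = 0.123.
C1 = (dt + 2*K*X)/denom = (3.2 + 2*3.9*0.27)/8.894 = 0.5966.
C2 = (2*K*(1-X) - dt)/denom = 0.2804.
O2 = C0*I2 + C1*I1 + C2*O1
   = 0.123*144 + 0.5966*85 + 0.2804*100
   = 96.46 m^3/s.

96.46


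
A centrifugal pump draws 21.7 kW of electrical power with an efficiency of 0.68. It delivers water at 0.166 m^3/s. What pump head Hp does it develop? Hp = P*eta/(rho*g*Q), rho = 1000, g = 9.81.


Pump head formula: Hp = P * eta / (rho * g * Q).
Numerator: P * eta = 21.7 * 1000 * 0.68 = 14756.0 W.
Denominator: rho * g * Q = 1000 * 9.81 * 0.166 = 1628.46.
Hp = 14756.0 / 1628.46 = 9.06 m.

9.06


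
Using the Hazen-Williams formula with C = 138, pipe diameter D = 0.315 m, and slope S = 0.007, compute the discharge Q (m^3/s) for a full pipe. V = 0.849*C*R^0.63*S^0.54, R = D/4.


For a full circular pipe, R = D/4 = 0.315/4 = 0.0788 m.
V = 0.849 * 138 * 0.0788^0.63 * 0.007^0.54
  = 0.849 * 138 * 0.201668 * 0.068605
  = 1.621 m/s.
Pipe area A = pi*D^2/4 = pi*0.315^2/4 = 0.0779 m^2.
Q = A * V = 0.0779 * 1.621 = 0.1263 m^3/s.

0.1263


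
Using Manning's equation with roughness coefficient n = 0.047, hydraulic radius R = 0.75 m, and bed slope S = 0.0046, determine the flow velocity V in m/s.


Manning's equation gives V = (1/n) * R^(2/3) * S^(1/2).
First, compute R^(2/3) = 0.75^(2/3) = 0.8255.
Next, S^(1/2) = 0.0046^(1/2) = 0.067823.
Then 1/n = 1/0.047 = 21.28.
V = 21.28 * 0.8255 * 0.067823 = 1.1912 m/s.

1.1912


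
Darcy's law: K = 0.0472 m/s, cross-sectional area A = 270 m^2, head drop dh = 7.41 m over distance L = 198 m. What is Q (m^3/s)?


Darcy's law: Q = K * A * i, where i = dh/L.
Hydraulic gradient i = 7.41 / 198 = 0.037424.
Q = 0.0472 * 270 * 0.037424
  = 0.4769 m^3/s.

0.4769


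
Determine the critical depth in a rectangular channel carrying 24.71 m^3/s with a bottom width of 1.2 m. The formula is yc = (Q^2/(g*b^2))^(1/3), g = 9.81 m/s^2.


Using yc = (Q^2 / (g * b^2))^(1/3):
Q^2 = 24.71^2 = 610.58.
g * b^2 = 9.81 * 1.2^2 = 9.81 * 1.44 = 14.13.
Q^2 / (g*b^2) = 610.58 / 14.13 = 43.2116.
yc = 43.2116^(1/3) = 3.5094 m.

3.5094


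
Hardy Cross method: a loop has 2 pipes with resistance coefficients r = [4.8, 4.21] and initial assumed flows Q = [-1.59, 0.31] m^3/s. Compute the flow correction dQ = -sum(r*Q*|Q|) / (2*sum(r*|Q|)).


Numerator terms (r*Q*|Q|): 4.8*-1.59*|-1.59| = -12.1349; 4.21*0.31*|0.31| = 0.4046.
Sum of numerator = -11.7303.
Denominator terms (r*|Q|): 4.8*|-1.59| = 7.632; 4.21*|0.31| = 1.3051.
2 * sum of denominator = 2 * 8.9371 = 17.8742.
dQ = --11.7303 / 17.8742 = 0.6563 m^3/s.

0.6563


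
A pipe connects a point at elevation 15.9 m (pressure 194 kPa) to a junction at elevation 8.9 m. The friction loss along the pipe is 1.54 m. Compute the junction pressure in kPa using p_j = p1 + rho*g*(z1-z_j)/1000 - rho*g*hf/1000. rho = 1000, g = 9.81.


Junction pressure: p_j = p1 + rho*g*(z1 - z_j)/1000 - rho*g*hf/1000.
Elevation term = 1000*9.81*(15.9 - 8.9)/1000 = 68.67 kPa.
Friction term = 1000*9.81*1.54/1000 = 15.107 kPa.
p_j = 194 + 68.67 - 15.107 = 247.56 kPa.

247.56


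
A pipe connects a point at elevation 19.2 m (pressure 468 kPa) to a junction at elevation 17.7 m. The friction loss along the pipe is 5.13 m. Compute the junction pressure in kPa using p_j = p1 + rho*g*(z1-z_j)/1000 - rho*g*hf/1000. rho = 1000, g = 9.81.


Junction pressure: p_j = p1 + rho*g*(z1 - z_j)/1000 - rho*g*hf/1000.
Elevation term = 1000*9.81*(19.2 - 17.7)/1000 = 14.715 kPa.
Friction term = 1000*9.81*5.13/1000 = 50.325 kPa.
p_j = 468 + 14.715 - 50.325 = 432.39 kPa.

432.39


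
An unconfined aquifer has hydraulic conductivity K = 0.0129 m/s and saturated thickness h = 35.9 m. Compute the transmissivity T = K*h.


Transmissivity is defined as T = K * h.
T = 0.0129 * 35.9
  = 0.4631 m^2/s.

0.4631


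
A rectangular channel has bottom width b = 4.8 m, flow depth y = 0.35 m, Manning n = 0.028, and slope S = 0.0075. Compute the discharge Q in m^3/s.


For a rectangular channel, the cross-sectional area A = b * y = 4.8 * 0.35 = 1.68 m^2.
The wetted perimeter P = b + 2y = 4.8 + 2*0.35 = 5.5 m.
Hydraulic radius R = A/P = 1.68/5.5 = 0.3055 m.
Velocity V = (1/n)*R^(2/3)*S^(1/2) = (1/0.028)*0.3055^(2/3)*0.0075^(1/2) = 1.4028 m/s.
Discharge Q = A * V = 1.68 * 1.4028 = 2.357 m^3/s.

2.357


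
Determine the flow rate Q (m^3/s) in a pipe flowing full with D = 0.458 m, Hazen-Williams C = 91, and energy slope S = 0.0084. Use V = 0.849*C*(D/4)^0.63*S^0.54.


For a full circular pipe, R = D/4 = 0.458/4 = 0.1145 m.
V = 0.849 * 91 * 0.1145^0.63 * 0.0084^0.54
  = 0.849 * 91 * 0.255298 * 0.075703
  = 1.4932 m/s.
Pipe area A = pi*D^2/4 = pi*0.458^2/4 = 0.1647 m^2.
Q = A * V = 0.1647 * 1.4932 = 0.246 m^3/s.

0.246


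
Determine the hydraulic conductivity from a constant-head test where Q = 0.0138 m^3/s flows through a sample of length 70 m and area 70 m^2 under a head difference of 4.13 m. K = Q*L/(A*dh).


From K = Q*L / (A*dh):
Numerator: Q*L = 0.0138 * 70 = 0.966.
Denominator: A*dh = 70 * 4.13 = 289.1.
K = 0.966 / 289.1 = 0.003341 m/s.

0.003341


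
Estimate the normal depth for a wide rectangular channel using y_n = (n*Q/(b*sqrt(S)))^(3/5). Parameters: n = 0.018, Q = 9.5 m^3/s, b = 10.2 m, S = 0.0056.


We use the wide-channel approximation y_n = (n*Q/(b*sqrt(S)))^(3/5).
sqrt(S) = sqrt(0.0056) = 0.074833.
Numerator: n*Q = 0.018 * 9.5 = 0.171.
Denominator: b*sqrt(S) = 10.2 * 0.074833 = 0.763297.
arg = 0.224.
y_n = 0.224^(3/5) = 0.4076 m.

0.4076


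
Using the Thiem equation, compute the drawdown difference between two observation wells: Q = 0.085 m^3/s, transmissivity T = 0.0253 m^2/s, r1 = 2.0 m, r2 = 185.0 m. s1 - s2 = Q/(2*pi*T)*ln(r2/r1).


Thiem equation: s1 - s2 = Q/(2*pi*T) * ln(r2/r1).
ln(r2/r1) = ln(185.0/2.0) = 4.5272.
Q/(2*pi*T) = 0.085 / (2*pi*0.0253) = 0.085 / 0.159 = 0.5347.
s1 - s2 = 0.5347 * 4.5272 = 2.4207 m.

2.4207


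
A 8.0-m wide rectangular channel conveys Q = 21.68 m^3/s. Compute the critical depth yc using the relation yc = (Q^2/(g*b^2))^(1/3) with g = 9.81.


Using yc = (Q^2 / (g * b^2))^(1/3):
Q^2 = 21.68^2 = 470.02.
g * b^2 = 9.81 * 8.0^2 = 9.81 * 64.0 = 627.84.
Q^2 / (g*b^2) = 470.02 / 627.84 = 0.7486.
yc = 0.7486^(1/3) = 0.908 m.

0.908


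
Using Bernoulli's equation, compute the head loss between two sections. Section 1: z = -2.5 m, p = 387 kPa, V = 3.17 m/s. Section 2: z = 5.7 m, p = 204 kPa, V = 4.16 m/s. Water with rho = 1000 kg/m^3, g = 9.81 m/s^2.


Total head at each section: H = z + p/(rho*g) + V^2/(2g).
H1 = -2.5 + 387*1000/(1000*9.81) + 3.17^2/(2*9.81)
   = -2.5 + 39.45 + 0.5122
   = 37.462 m.
H2 = 5.7 + 204*1000/(1000*9.81) + 4.16^2/(2*9.81)
   = 5.7 + 20.795 + 0.882
   = 27.377 m.
h_L = H1 - H2 = 37.462 - 27.377 = 10.085 m.

10.085


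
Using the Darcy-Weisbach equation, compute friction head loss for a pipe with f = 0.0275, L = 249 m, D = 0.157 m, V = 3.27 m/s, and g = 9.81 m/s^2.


Darcy-Weisbach equation: h_f = f * (L/D) * V^2/(2g).
f * L/D = 0.0275 * 249/0.157 = 43.6146.
V^2/(2g) = 3.27^2 / (2*9.81) = 10.6929 / 19.62 = 0.545 m.
h_f = 43.6146 * 0.545 = 23.77 m.

23.77


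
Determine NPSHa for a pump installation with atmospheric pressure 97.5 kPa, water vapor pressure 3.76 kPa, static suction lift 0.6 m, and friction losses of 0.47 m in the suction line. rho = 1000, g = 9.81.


NPSHa = p_atm/(rho*g) - z_s - hf_s - p_vap/(rho*g).
p_atm/(rho*g) = 97.5*1000 / (1000*9.81) = 9.939 m.
p_vap/(rho*g) = 3.76*1000 / (1000*9.81) = 0.383 m.
NPSHa = 9.939 - 0.6 - 0.47 - 0.383
      = 8.49 m.

8.49


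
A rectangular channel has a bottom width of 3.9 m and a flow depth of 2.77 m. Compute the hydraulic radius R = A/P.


For a rectangular section:
Flow area A = b * y = 3.9 * 2.77 = 10.8 m^2.
Wetted perimeter P = b + 2y = 3.9 + 2*2.77 = 9.44 m.
Hydraulic radius R = A/P = 10.8 / 9.44 = 1.1444 m.

1.1444


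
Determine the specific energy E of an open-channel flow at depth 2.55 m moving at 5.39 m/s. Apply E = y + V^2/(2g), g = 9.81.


Specific energy E = y + V^2/(2g).
Velocity head = V^2/(2g) = 5.39^2 / (2*9.81) = 29.0521 / 19.62 = 1.4807 m.
E = 2.55 + 1.4807 = 4.0307 m.

4.0307


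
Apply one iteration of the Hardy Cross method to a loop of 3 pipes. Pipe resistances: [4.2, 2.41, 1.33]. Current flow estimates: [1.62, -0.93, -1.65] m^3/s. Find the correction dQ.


Numerator terms (r*Q*|Q|): 4.2*1.62*|1.62| = 11.0225; 2.41*-0.93*|-0.93| = -2.0844; 1.33*-1.65*|-1.65| = -3.6209.
Sum of numerator = 5.3171.
Denominator terms (r*|Q|): 4.2*|1.62| = 6.804; 2.41*|-0.93| = 2.2413; 1.33*|-1.65| = 2.1945.
2 * sum of denominator = 2 * 11.2398 = 22.4796.
dQ = -5.3171 / 22.4796 = -0.2365 m^3/s.

-0.2365


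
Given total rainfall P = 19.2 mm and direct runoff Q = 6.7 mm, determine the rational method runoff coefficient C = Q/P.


The runoff coefficient C = runoff depth / rainfall depth.
C = 6.7 / 19.2
  = 0.349.

0.349


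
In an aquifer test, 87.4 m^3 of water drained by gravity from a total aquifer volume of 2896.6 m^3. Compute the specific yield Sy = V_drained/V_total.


Specific yield Sy = Volume drained / Total volume.
Sy = 87.4 / 2896.6
   = 0.0302.

0.0302


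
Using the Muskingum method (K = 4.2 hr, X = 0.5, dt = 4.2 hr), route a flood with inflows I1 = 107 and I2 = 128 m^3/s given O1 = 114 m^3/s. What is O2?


Muskingum coefficients:
denom = 2*K*(1-X) + dt = 2*4.2*(1-0.5) + 4.2 = 8.4.
C0 = (dt - 2*K*X)/denom = (4.2 - 2*4.2*0.5)/8.4 = 0.0.
C1 = (dt + 2*K*X)/denom = (4.2 + 2*4.2*0.5)/8.4 = 1.0.
C2 = (2*K*(1-X) - dt)/denom = 0.0.
O2 = C0*I2 + C1*I1 + C2*O1
   = 0.0*128 + 1.0*107 + 0.0*114
   = 107.0 m^3/s.

107.0


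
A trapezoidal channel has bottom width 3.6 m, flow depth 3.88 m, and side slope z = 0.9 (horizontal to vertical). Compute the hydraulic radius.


For a trapezoidal section with side slope z:
A = (b + z*y)*y = (3.6 + 0.9*3.88)*3.88 = 27.517 m^2.
P = b + 2*y*sqrt(1 + z^2) = 3.6 + 2*3.88*sqrt(1 + 0.9^2) = 14.04 m.
R = A/P = 27.517 / 14.04 = 1.9599 m.

1.9599


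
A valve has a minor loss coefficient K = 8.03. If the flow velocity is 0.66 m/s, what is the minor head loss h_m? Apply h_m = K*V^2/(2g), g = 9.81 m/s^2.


Minor loss formula: h_m = K * V^2/(2g).
V^2 = 0.66^2 = 0.4356.
V^2/(2g) = 0.4356 / 19.62 = 0.0222 m.
h_m = 8.03 * 0.0222 = 0.1783 m.

0.1783


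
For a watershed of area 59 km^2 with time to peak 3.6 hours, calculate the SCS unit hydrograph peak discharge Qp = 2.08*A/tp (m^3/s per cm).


SCS formula: Qp = 2.08 * A / tp.
Qp = 2.08 * 59 / 3.6
   = 122.72 / 3.6
   = 34.09 m^3/s per cm.

34.09


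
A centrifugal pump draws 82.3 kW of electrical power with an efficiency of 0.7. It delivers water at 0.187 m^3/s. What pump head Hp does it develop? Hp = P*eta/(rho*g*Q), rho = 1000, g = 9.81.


Pump head formula: Hp = P * eta / (rho * g * Q).
Numerator: P * eta = 82.3 * 1000 * 0.7 = 57610.0 W.
Denominator: rho * g * Q = 1000 * 9.81 * 0.187 = 1834.47.
Hp = 57610.0 / 1834.47 = 31.4 m.

31.4


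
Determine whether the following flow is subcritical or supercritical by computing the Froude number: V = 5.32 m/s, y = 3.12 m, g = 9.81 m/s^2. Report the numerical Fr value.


The Froude number is defined as Fr = V / sqrt(g*y).
g*y = 9.81 * 3.12 = 30.6072.
sqrt(g*y) = sqrt(30.6072) = 5.5324.
Fr = 5.32 / 5.5324 = 0.9616.
Since Fr < 1, the flow is subcritical.

0.9616


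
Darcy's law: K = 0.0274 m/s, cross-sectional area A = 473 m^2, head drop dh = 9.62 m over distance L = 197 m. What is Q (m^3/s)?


Darcy's law: Q = K * A * i, where i = dh/L.
Hydraulic gradient i = 9.62 / 197 = 0.048832.
Q = 0.0274 * 473 * 0.048832
  = 0.6329 m^3/s.

0.6329


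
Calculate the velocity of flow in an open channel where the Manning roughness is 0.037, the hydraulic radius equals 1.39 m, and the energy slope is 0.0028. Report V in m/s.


Manning's equation gives V = (1/n) * R^(2/3) * S^(1/2).
First, compute R^(2/3) = 1.39^(2/3) = 1.2455.
Next, S^(1/2) = 0.0028^(1/2) = 0.052915.
Then 1/n = 1/0.037 = 27.03.
V = 27.03 * 1.2455 * 0.052915 = 1.7812 m/s.

1.7812


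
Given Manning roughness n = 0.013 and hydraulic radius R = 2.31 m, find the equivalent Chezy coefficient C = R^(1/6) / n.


The Chezy coefficient relates to Manning's n through C = R^(1/6) / n.
R^(1/6) = 2.31^(1/6) = 1.149746.
C = 1.149746 / 0.013 = 88.44 m^(1/2)/s.

88.44


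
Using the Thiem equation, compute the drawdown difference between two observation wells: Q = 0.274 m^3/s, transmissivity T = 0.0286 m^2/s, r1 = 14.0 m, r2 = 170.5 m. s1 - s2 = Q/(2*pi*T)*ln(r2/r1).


Thiem equation: s1 - s2 = Q/(2*pi*T) * ln(r2/r1).
ln(r2/r1) = ln(170.5/14.0) = 2.4997.
Q/(2*pi*T) = 0.274 / (2*pi*0.0286) = 0.274 / 0.1797 = 1.5248.
s1 - s2 = 1.5248 * 2.4997 = 3.8114 m.

3.8114


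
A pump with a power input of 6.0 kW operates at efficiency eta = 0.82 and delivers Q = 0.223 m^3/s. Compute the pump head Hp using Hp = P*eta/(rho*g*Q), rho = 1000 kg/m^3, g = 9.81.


Pump head formula: Hp = P * eta / (rho * g * Q).
Numerator: P * eta = 6.0 * 1000 * 0.82 = 4920.0 W.
Denominator: rho * g * Q = 1000 * 9.81 * 0.223 = 2187.63.
Hp = 4920.0 / 2187.63 = 2.25 m.

2.25


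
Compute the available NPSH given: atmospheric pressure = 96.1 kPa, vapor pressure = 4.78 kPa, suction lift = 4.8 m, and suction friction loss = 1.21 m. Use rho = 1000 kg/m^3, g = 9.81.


NPSHa = p_atm/(rho*g) - z_s - hf_s - p_vap/(rho*g).
p_atm/(rho*g) = 96.1*1000 / (1000*9.81) = 9.796 m.
p_vap/(rho*g) = 4.78*1000 / (1000*9.81) = 0.487 m.
NPSHa = 9.796 - 4.8 - 1.21 - 0.487
      = 3.3 m.

3.3


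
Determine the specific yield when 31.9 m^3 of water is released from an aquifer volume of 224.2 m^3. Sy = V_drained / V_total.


Specific yield Sy = Volume drained / Total volume.
Sy = 31.9 / 224.2
   = 0.1423.

0.1423


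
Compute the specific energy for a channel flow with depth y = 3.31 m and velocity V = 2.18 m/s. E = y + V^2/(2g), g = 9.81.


Specific energy E = y + V^2/(2g).
Velocity head = V^2/(2g) = 2.18^2 / (2*9.81) = 4.7524 / 19.62 = 0.2422 m.
E = 3.31 + 0.2422 = 3.5522 m.

3.5522


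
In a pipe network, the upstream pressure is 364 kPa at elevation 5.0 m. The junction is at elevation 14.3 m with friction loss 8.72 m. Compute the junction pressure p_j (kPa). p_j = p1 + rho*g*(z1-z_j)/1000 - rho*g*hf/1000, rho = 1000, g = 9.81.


Junction pressure: p_j = p1 + rho*g*(z1 - z_j)/1000 - rho*g*hf/1000.
Elevation term = 1000*9.81*(5.0 - 14.3)/1000 = -91.233 kPa.
Friction term = 1000*9.81*8.72/1000 = 85.543 kPa.
p_j = 364 + -91.233 - 85.543 = 187.22 kPa.

187.22


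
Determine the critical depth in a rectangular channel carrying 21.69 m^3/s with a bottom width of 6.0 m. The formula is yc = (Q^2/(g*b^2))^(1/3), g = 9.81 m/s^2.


Using yc = (Q^2 / (g * b^2))^(1/3):
Q^2 = 21.69^2 = 470.46.
g * b^2 = 9.81 * 6.0^2 = 9.81 * 36.0 = 353.16.
Q^2 / (g*b^2) = 470.46 / 353.16 = 1.3321.
yc = 1.3321^(1/3) = 1.1003 m.

1.1003


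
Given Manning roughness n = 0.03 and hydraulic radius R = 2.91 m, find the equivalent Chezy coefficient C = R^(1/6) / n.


The Chezy coefficient relates to Manning's n through C = R^(1/6) / n.
R^(1/6) = 2.91^(1/6) = 1.194856.
C = 1.194856 / 0.03 = 39.83 m^(1/2)/s.

39.83


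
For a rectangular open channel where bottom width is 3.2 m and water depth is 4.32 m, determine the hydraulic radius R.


For a rectangular section:
Flow area A = b * y = 3.2 * 4.32 = 13.82 m^2.
Wetted perimeter P = b + 2y = 3.2 + 2*4.32 = 11.84 m.
Hydraulic radius R = A/P = 13.82 / 11.84 = 1.1676 m.

1.1676


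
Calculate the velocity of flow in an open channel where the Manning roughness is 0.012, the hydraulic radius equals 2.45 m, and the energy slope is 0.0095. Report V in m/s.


Manning's equation gives V = (1/n) * R^(2/3) * S^(1/2).
First, compute R^(2/3) = 2.45^(2/3) = 1.8174.
Next, S^(1/2) = 0.0095^(1/2) = 0.097468.
Then 1/n = 1/0.012 = 83.33.
V = 83.33 * 1.8174 * 0.097468 = 14.7613 m/s.

14.7613


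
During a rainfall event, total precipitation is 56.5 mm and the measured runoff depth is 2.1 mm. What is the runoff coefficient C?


The runoff coefficient C = runoff depth / rainfall depth.
C = 2.1 / 56.5
  = 0.0372.

0.0372


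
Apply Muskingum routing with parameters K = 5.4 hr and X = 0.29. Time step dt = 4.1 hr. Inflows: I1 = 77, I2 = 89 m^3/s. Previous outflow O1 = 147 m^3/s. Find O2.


Muskingum coefficients:
denom = 2*K*(1-X) + dt = 2*5.4*(1-0.29) + 4.1 = 11.768.
C0 = (dt - 2*K*X)/denom = (4.1 - 2*5.4*0.29)/11.768 = 0.0823.
C1 = (dt + 2*K*X)/denom = (4.1 + 2*5.4*0.29)/11.768 = 0.6145.
C2 = (2*K*(1-X) - dt)/denom = 0.3032.
O2 = C0*I2 + C1*I1 + C2*O1
   = 0.0823*89 + 0.6145*77 + 0.3032*147
   = 99.21 m^3/s.

99.21


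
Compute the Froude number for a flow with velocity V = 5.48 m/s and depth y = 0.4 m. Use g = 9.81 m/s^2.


The Froude number is defined as Fr = V / sqrt(g*y).
g*y = 9.81 * 0.4 = 3.924.
sqrt(g*y) = sqrt(3.924) = 1.9809.
Fr = 5.48 / 1.9809 = 2.7664.

2.7664


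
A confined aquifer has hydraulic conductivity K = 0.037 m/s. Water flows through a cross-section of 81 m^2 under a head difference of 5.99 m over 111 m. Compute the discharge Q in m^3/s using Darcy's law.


Darcy's law: Q = K * A * i, where i = dh/L.
Hydraulic gradient i = 5.99 / 111 = 0.053964.
Q = 0.037 * 81 * 0.053964
  = 0.1617 m^3/s.

0.1617


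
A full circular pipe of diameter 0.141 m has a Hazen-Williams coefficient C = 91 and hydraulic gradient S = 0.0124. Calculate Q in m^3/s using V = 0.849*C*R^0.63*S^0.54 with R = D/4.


For a full circular pipe, R = D/4 = 0.141/4 = 0.0352 m.
V = 0.849 * 91 * 0.0352^0.63 * 0.0124^0.54
  = 0.849 * 91 * 0.121537 * 0.093422
  = 0.8772 m/s.
Pipe area A = pi*D^2/4 = pi*0.141^2/4 = 0.0156 m^2.
Q = A * V = 0.0156 * 0.8772 = 0.0137 m^3/s.

0.0137


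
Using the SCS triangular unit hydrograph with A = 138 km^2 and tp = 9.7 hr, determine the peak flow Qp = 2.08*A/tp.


SCS formula: Qp = 2.08 * A / tp.
Qp = 2.08 * 138 / 9.7
   = 287.04 / 9.7
   = 29.59 m^3/s per cm.

29.59


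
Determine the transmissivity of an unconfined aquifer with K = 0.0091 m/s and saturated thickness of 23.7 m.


Transmissivity is defined as T = K * h.
T = 0.0091 * 23.7
  = 0.2157 m^2/s.

0.2157


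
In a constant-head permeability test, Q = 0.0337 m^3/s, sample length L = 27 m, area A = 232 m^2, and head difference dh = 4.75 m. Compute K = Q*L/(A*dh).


From K = Q*L / (A*dh):
Numerator: Q*L = 0.0337 * 27 = 0.9099.
Denominator: A*dh = 232 * 4.75 = 1102.0.
K = 0.9099 / 1102.0 = 0.000826 m/s.

0.000826


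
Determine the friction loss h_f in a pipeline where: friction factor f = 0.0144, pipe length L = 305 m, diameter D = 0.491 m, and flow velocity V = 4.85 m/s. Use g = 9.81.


Darcy-Weisbach equation: h_f = f * (L/D) * V^2/(2g).
f * L/D = 0.0144 * 305/0.491 = 8.945.
V^2/(2g) = 4.85^2 / (2*9.81) = 23.5225 / 19.62 = 1.1989 m.
h_f = 8.945 * 1.1989 = 10.724 m.

10.724


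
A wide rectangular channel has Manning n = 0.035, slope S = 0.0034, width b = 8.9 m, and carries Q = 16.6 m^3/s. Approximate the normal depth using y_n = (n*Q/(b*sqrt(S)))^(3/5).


We use the wide-channel approximation y_n = (n*Q/(b*sqrt(S)))^(3/5).
sqrt(S) = sqrt(0.0034) = 0.05831.
Numerator: n*Q = 0.035 * 16.6 = 0.581.
Denominator: b*sqrt(S) = 8.9 * 0.05831 = 0.518959.
arg = 1.1196.
y_n = 1.1196^(3/5) = 1.0701 m.

1.0701


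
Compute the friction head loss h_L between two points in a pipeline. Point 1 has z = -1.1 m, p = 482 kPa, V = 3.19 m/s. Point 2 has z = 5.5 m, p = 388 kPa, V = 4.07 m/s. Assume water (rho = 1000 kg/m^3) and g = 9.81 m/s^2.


Total head at each section: H = z + p/(rho*g) + V^2/(2g).
H1 = -1.1 + 482*1000/(1000*9.81) + 3.19^2/(2*9.81)
   = -1.1 + 49.134 + 0.5187
   = 48.552 m.
H2 = 5.5 + 388*1000/(1000*9.81) + 4.07^2/(2*9.81)
   = 5.5 + 39.551 + 0.8443
   = 45.896 m.
h_L = H1 - H2 = 48.552 - 45.896 = 2.656 m.

2.656


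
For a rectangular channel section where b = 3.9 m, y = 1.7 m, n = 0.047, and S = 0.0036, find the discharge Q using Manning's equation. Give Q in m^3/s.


For a rectangular channel, the cross-sectional area A = b * y = 3.9 * 1.7 = 6.63 m^2.
The wetted perimeter P = b + 2y = 3.9 + 2*1.7 = 7.3 m.
Hydraulic radius R = A/P = 6.63/7.3 = 0.9082 m.
Velocity V = (1/n)*R^(2/3)*S^(1/2) = (1/0.047)*0.9082^(2/3)*0.0036^(1/2) = 1.1972 m/s.
Discharge Q = A * V = 6.63 * 1.1972 = 7.938 m^3/s.

7.938


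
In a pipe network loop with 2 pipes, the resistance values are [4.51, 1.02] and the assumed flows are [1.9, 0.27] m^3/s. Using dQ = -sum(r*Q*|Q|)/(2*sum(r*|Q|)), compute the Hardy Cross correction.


Numerator terms (r*Q*|Q|): 4.51*1.9*|1.9| = 16.2811; 1.02*0.27*|0.27| = 0.0744.
Sum of numerator = 16.3555.
Denominator terms (r*|Q|): 4.51*|1.9| = 8.569; 1.02*|0.27| = 0.2754.
2 * sum of denominator = 2 * 8.8444 = 17.6888.
dQ = -16.3555 / 17.6888 = -0.9246 m^3/s.

-0.9246


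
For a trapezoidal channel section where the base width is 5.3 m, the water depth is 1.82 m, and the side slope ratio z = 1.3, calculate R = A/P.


For a trapezoidal section with side slope z:
A = (b + z*y)*y = (5.3 + 1.3*1.82)*1.82 = 13.952 m^2.
P = b + 2*y*sqrt(1 + z^2) = 5.3 + 2*1.82*sqrt(1 + 1.3^2) = 11.27 m.
R = A/P = 13.952 / 11.27 = 1.238 m.

1.238


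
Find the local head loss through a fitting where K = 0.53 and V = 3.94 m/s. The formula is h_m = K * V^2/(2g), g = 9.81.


Minor loss formula: h_m = K * V^2/(2g).
V^2 = 3.94^2 = 15.5236.
V^2/(2g) = 15.5236 / 19.62 = 0.7912 m.
h_m = 0.53 * 0.7912 = 0.4193 m.

0.4193


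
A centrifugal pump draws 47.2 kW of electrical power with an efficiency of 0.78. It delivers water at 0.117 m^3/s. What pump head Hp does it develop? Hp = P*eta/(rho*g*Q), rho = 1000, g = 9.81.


Pump head formula: Hp = P * eta / (rho * g * Q).
Numerator: P * eta = 47.2 * 1000 * 0.78 = 36816.0 W.
Denominator: rho * g * Q = 1000 * 9.81 * 0.117 = 1147.77.
Hp = 36816.0 / 1147.77 = 32.08 m.

32.08


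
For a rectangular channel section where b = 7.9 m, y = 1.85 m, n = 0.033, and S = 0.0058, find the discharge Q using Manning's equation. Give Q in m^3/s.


For a rectangular channel, the cross-sectional area A = b * y = 7.9 * 1.85 = 14.62 m^2.
The wetted perimeter P = b + 2y = 7.9 + 2*1.85 = 11.6 m.
Hydraulic radius R = A/P = 14.62/11.6 = 1.2599 m.
Velocity V = (1/n)*R^(2/3)*S^(1/2) = (1/0.033)*1.2599^(2/3)*0.0058^(1/2) = 2.6921 m/s.
Discharge Q = A * V = 14.62 * 2.6921 = 39.345 m^3/s.

39.345


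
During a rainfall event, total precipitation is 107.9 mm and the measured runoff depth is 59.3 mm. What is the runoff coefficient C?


The runoff coefficient C = runoff depth / rainfall depth.
C = 59.3 / 107.9
  = 0.5496.

0.5496


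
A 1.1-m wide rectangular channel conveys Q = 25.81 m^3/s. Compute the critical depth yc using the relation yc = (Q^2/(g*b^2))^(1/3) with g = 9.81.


Using yc = (Q^2 / (g * b^2))^(1/3):
Q^2 = 25.81^2 = 666.16.
g * b^2 = 9.81 * 1.1^2 = 9.81 * 1.21 = 11.87.
Q^2 / (g*b^2) = 666.16 / 11.87 = 56.1213.
yc = 56.1213^(1/3) = 3.8286 m.

3.8286


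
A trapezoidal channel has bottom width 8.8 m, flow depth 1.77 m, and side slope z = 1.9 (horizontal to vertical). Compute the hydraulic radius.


For a trapezoidal section with side slope z:
A = (b + z*y)*y = (8.8 + 1.9*1.77)*1.77 = 21.529 m^2.
P = b + 2*y*sqrt(1 + z^2) = 8.8 + 2*1.77*sqrt(1 + 1.9^2) = 16.401 m.
R = A/P = 21.529 / 16.401 = 1.3127 m.

1.3127


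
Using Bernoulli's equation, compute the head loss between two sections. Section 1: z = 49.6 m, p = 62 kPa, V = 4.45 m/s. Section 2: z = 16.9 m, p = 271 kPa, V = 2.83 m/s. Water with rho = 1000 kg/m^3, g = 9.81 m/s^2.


Total head at each section: H = z + p/(rho*g) + V^2/(2g).
H1 = 49.6 + 62*1000/(1000*9.81) + 4.45^2/(2*9.81)
   = 49.6 + 6.32 + 1.0093
   = 56.929 m.
H2 = 16.9 + 271*1000/(1000*9.81) + 2.83^2/(2*9.81)
   = 16.9 + 27.625 + 0.4082
   = 44.933 m.
h_L = H1 - H2 = 56.929 - 44.933 = 11.996 m.

11.996


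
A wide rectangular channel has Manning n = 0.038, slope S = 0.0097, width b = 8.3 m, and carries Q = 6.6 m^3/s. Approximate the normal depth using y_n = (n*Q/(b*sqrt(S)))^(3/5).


We use the wide-channel approximation y_n = (n*Q/(b*sqrt(S)))^(3/5).
sqrt(S) = sqrt(0.0097) = 0.098489.
Numerator: n*Q = 0.038 * 6.6 = 0.2508.
Denominator: b*sqrt(S) = 8.3 * 0.098489 = 0.817459.
arg = 0.3068.
y_n = 0.3068^(3/5) = 0.4922 m.

0.4922


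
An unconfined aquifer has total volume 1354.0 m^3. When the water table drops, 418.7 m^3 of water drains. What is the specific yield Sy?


Specific yield Sy = Volume drained / Total volume.
Sy = 418.7 / 1354.0
   = 0.3092.

0.3092


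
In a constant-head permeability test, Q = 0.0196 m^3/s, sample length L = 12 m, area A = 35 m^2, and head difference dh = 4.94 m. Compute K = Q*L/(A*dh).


From K = Q*L / (A*dh):
Numerator: Q*L = 0.0196 * 12 = 0.2352.
Denominator: A*dh = 35 * 4.94 = 172.9.
K = 0.2352 / 172.9 = 0.00136 m/s.

0.00136


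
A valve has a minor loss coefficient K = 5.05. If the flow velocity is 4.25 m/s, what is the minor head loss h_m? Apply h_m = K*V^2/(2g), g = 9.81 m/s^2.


Minor loss formula: h_m = K * V^2/(2g).
V^2 = 4.25^2 = 18.0625.
V^2/(2g) = 18.0625 / 19.62 = 0.9206 m.
h_m = 5.05 * 0.9206 = 4.6491 m.

4.6491


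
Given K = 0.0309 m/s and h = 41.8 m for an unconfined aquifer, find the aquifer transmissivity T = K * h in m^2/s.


Transmissivity is defined as T = K * h.
T = 0.0309 * 41.8
  = 1.2916 m^2/s.

1.2916


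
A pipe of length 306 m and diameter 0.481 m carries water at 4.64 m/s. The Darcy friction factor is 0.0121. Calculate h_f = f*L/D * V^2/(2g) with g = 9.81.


Darcy-Weisbach equation: h_f = f * (L/D) * V^2/(2g).
f * L/D = 0.0121 * 306/0.481 = 7.6977.
V^2/(2g) = 4.64^2 / (2*9.81) = 21.5296 / 19.62 = 1.0973 m.
h_f = 7.6977 * 1.0973 = 8.447 m.

8.447


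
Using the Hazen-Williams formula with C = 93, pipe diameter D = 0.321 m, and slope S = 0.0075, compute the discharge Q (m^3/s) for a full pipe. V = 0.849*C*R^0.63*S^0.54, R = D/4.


For a full circular pipe, R = D/4 = 0.321/4 = 0.0803 m.
V = 0.849 * 93 * 0.0803^0.63 * 0.0075^0.54
  = 0.849 * 93 * 0.20408 * 0.071209
  = 1.1474 m/s.
Pipe area A = pi*D^2/4 = pi*0.321^2/4 = 0.0809 m^2.
Q = A * V = 0.0809 * 1.1474 = 0.0929 m^3/s.

0.0929


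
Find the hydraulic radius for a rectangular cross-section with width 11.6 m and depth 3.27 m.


For a rectangular section:
Flow area A = b * y = 11.6 * 3.27 = 37.93 m^2.
Wetted perimeter P = b + 2y = 11.6 + 2*3.27 = 18.14 m.
Hydraulic radius R = A/P = 37.93 / 18.14 = 2.0911 m.

2.0911


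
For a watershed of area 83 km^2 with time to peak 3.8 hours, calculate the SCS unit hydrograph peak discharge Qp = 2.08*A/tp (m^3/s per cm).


SCS formula: Qp = 2.08 * A / tp.
Qp = 2.08 * 83 / 3.8
   = 172.64 / 3.8
   = 45.43 m^3/s per cm.

45.43


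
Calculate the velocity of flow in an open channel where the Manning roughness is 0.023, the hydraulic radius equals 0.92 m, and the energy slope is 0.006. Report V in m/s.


Manning's equation gives V = (1/n) * R^(2/3) * S^(1/2).
First, compute R^(2/3) = 0.92^(2/3) = 0.9459.
Next, S^(1/2) = 0.006^(1/2) = 0.07746.
Then 1/n = 1/0.023 = 43.48.
V = 43.48 * 0.9459 * 0.07746 = 3.1857 m/s.

3.1857


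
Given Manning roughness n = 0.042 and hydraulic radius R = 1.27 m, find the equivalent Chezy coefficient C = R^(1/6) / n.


The Chezy coefficient relates to Manning's n through C = R^(1/6) / n.
R^(1/6) = 1.27^(1/6) = 1.04064.
C = 1.04064 / 0.042 = 24.78 m^(1/2)/s.

24.78


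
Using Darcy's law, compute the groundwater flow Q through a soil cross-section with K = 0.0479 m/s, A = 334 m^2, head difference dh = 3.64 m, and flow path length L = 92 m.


Darcy's law: Q = K * A * i, where i = dh/L.
Hydraulic gradient i = 3.64 / 92 = 0.039565.
Q = 0.0479 * 334 * 0.039565
  = 0.633 m^3/s.

0.633


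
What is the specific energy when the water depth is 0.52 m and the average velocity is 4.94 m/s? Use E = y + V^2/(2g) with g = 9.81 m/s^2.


Specific energy E = y + V^2/(2g).
Velocity head = V^2/(2g) = 4.94^2 / (2*9.81) = 24.4036 / 19.62 = 1.2438 m.
E = 0.52 + 1.2438 = 1.7638 m.

1.7638


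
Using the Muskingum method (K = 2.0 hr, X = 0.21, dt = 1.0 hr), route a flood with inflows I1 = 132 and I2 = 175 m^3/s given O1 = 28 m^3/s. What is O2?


Muskingum coefficients:
denom = 2*K*(1-X) + dt = 2*2.0*(1-0.21) + 1.0 = 4.16.
C0 = (dt - 2*K*X)/denom = (1.0 - 2*2.0*0.21)/4.16 = 0.0385.
C1 = (dt + 2*K*X)/denom = (1.0 + 2*2.0*0.21)/4.16 = 0.4423.
C2 = (2*K*(1-X) - dt)/denom = 0.5192.
O2 = C0*I2 + C1*I1 + C2*O1
   = 0.0385*175 + 0.4423*132 + 0.5192*28
   = 79.65 m^3/s.

79.65


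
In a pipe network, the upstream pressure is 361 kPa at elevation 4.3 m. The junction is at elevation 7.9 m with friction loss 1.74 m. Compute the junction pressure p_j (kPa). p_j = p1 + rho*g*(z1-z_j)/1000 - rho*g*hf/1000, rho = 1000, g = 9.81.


Junction pressure: p_j = p1 + rho*g*(z1 - z_j)/1000 - rho*g*hf/1000.
Elevation term = 1000*9.81*(4.3 - 7.9)/1000 = -35.316 kPa.
Friction term = 1000*9.81*1.74/1000 = 17.069 kPa.
p_j = 361 + -35.316 - 17.069 = 308.61 kPa.

308.61


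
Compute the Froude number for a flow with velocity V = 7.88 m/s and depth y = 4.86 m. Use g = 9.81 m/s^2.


The Froude number is defined as Fr = V / sqrt(g*y).
g*y = 9.81 * 4.86 = 47.6766.
sqrt(g*y) = sqrt(47.6766) = 6.9048.
Fr = 7.88 / 6.9048 = 1.1412.

1.1412


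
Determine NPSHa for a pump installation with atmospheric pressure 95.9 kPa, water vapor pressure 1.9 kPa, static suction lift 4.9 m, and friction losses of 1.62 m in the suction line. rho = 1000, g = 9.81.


NPSHa = p_atm/(rho*g) - z_s - hf_s - p_vap/(rho*g).
p_atm/(rho*g) = 95.9*1000 / (1000*9.81) = 9.776 m.
p_vap/(rho*g) = 1.9*1000 / (1000*9.81) = 0.194 m.
NPSHa = 9.776 - 4.9 - 1.62 - 0.194
      = 3.06 m.

3.06


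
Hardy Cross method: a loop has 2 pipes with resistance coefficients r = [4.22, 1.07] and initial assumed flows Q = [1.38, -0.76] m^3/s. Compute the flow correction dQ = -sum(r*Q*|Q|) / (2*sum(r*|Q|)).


Numerator terms (r*Q*|Q|): 4.22*1.38*|1.38| = 8.0366; 1.07*-0.76*|-0.76| = -0.618.
Sum of numerator = 7.4185.
Denominator terms (r*|Q|): 4.22*|1.38| = 5.8236; 1.07*|-0.76| = 0.8132.
2 * sum of denominator = 2 * 6.6368 = 13.2736.
dQ = -7.4185 / 13.2736 = -0.5589 m^3/s.

-0.5589


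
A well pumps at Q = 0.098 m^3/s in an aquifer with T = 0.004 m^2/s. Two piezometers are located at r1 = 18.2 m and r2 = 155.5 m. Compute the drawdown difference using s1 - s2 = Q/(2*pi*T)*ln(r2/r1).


Thiem equation: s1 - s2 = Q/(2*pi*T) * ln(r2/r1).
ln(r2/r1) = ln(155.5/18.2) = 2.1452.
Q/(2*pi*T) = 0.098 / (2*pi*0.004) = 0.098 / 0.0251 = 3.8993.
s1 - s2 = 3.8993 * 2.1452 = 8.3649 m.

8.3649


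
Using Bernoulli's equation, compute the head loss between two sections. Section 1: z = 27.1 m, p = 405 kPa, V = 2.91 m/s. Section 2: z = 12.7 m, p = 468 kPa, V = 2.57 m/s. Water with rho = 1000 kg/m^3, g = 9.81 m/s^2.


Total head at each section: H = z + p/(rho*g) + V^2/(2g).
H1 = 27.1 + 405*1000/(1000*9.81) + 2.91^2/(2*9.81)
   = 27.1 + 41.284 + 0.4316
   = 68.816 m.
H2 = 12.7 + 468*1000/(1000*9.81) + 2.57^2/(2*9.81)
   = 12.7 + 47.706 + 0.3366
   = 60.743 m.
h_L = H1 - H2 = 68.816 - 60.743 = 8.073 m.

8.073


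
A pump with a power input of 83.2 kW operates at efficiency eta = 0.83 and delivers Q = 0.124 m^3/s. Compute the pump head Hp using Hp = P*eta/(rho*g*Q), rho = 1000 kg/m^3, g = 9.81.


Pump head formula: Hp = P * eta / (rho * g * Q).
Numerator: P * eta = 83.2 * 1000 * 0.83 = 69056.0 W.
Denominator: rho * g * Q = 1000 * 9.81 * 0.124 = 1216.44.
Hp = 69056.0 / 1216.44 = 56.77 m.

56.77


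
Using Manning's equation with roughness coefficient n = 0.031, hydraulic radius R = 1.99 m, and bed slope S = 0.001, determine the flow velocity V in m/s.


Manning's equation gives V = (1/n) * R^(2/3) * S^(1/2).
First, compute R^(2/3) = 1.99^(2/3) = 1.5821.
Next, S^(1/2) = 0.001^(1/2) = 0.031623.
Then 1/n = 1/0.031 = 32.26.
V = 32.26 * 1.5821 * 0.031623 = 1.6139 m/s.

1.6139


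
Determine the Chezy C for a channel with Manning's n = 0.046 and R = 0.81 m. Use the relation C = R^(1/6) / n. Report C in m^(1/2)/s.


The Chezy coefficient relates to Manning's n through C = R^(1/6) / n.
R^(1/6) = 0.81^(1/6) = 0.965489.
C = 0.965489 / 0.046 = 20.99 m^(1/2)/s.

20.99


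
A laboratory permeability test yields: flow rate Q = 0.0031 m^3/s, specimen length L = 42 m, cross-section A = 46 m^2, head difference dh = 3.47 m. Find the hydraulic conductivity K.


From K = Q*L / (A*dh):
Numerator: Q*L = 0.0031 * 42 = 0.1302.
Denominator: A*dh = 46 * 3.47 = 159.62.
K = 0.1302 / 159.62 = 0.000816 m/s.

0.000816


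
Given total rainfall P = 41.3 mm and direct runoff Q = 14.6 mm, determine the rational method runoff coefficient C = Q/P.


The runoff coefficient C = runoff depth / rainfall depth.
C = 14.6 / 41.3
  = 0.3535.

0.3535


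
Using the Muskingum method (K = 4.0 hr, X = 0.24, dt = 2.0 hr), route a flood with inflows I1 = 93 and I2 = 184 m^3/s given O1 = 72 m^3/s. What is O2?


Muskingum coefficients:
denom = 2*K*(1-X) + dt = 2*4.0*(1-0.24) + 2.0 = 8.08.
C0 = (dt - 2*K*X)/denom = (2.0 - 2*4.0*0.24)/8.08 = 0.0099.
C1 = (dt + 2*K*X)/denom = (2.0 + 2*4.0*0.24)/8.08 = 0.4851.
C2 = (2*K*(1-X) - dt)/denom = 0.505.
O2 = C0*I2 + C1*I1 + C2*O1
   = 0.0099*184 + 0.4851*93 + 0.505*72
   = 83.3 m^3/s.

83.3


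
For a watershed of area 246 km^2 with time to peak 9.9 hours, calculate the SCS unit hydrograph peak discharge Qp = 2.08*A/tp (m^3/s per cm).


SCS formula: Qp = 2.08 * A / tp.
Qp = 2.08 * 246 / 9.9
   = 511.68 / 9.9
   = 51.68 m^3/s per cm.

51.68


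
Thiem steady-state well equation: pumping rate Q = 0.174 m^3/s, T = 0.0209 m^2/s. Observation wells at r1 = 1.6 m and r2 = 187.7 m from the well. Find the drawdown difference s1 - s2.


Thiem equation: s1 - s2 = Q/(2*pi*T) * ln(r2/r1).
ln(r2/r1) = ln(187.7/1.6) = 4.7648.
Q/(2*pi*T) = 0.174 / (2*pi*0.0209) = 0.174 / 0.1313 = 1.325.
s1 - s2 = 1.325 * 4.7648 = 6.3135 m.

6.3135


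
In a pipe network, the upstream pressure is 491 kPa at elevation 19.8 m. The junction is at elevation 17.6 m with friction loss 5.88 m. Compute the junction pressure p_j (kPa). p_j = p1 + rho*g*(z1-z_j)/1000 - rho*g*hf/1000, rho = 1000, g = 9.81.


Junction pressure: p_j = p1 + rho*g*(z1 - z_j)/1000 - rho*g*hf/1000.
Elevation term = 1000*9.81*(19.8 - 17.6)/1000 = 21.582 kPa.
Friction term = 1000*9.81*5.88/1000 = 57.683 kPa.
p_j = 491 + 21.582 - 57.683 = 454.9 kPa.

454.9


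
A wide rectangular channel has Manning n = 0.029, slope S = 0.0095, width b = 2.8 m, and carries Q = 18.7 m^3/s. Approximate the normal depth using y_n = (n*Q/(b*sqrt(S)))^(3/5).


We use the wide-channel approximation y_n = (n*Q/(b*sqrt(S)))^(3/5).
sqrt(S) = sqrt(0.0095) = 0.097468.
Numerator: n*Q = 0.029 * 18.7 = 0.5423.
Denominator: b*sqrt(S) = 2.8 * 0.097468 = 0.27291.
arg = 1.9871.
y_n = 1.9871^(3/5) = 1.5098 m.

1.5098


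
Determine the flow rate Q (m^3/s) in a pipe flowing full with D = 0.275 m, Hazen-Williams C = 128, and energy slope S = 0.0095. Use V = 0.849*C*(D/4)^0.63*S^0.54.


For a full circular pipe, R = D/4 = 0.275/4 = 0.0688 m.
V = 0.849 * 128 * 0.0688^0.63 * 0.0095^0.54
  = 0.849 * 128 * 0.185132 * 0.080904
  = 1.6277 m/s.
Pipe area A = pi*D^2/4 = pi*0.275^2/4 = 0.0594 m^2.
Q = A * V = 0.0594 * 1.6277 = 0.0967 m^3/s.

0.0967


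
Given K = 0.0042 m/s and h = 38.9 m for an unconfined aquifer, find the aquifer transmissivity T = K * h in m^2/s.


Transmissivity is defined as T = K * h.
T = 0.0042 * 38.9
  = 0.1634 m^2/s.

0.1634


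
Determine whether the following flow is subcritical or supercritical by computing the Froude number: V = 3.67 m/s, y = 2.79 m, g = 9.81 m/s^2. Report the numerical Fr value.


The Froude number is defined as Fr = V / sqrt(g*y).
g*y = 9.81 * 2.79 = 27.3699.
sqrt(g*y) = sqrt(27.3699) = 5.2316.
Fr = 3.67 / 5.2316 = 0.7015.
Since Fr < 1, the flow is subcritical.

0.7015


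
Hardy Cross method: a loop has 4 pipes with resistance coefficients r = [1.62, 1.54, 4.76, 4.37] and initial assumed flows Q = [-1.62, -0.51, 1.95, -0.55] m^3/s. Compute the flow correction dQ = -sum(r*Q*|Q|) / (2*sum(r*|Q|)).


Numerator terms (r*Q*|Q|): 1.62*-1.62*|-1.62| = -4.2515; 1.54*-0.51*|-0.51| = -0.4006; 4.76*1.95*|1.95| = 18.0999; 4.37*-0.55*|-0.55| = -1.3219.
Sum of numerator = 12.1259.
Denominator terms (r*|Q|): 1.62*|-1.62| = 2.6244; 1.54*|-0.51| = 0.7854; 4.76*|1.95| = 9.282; 4.37*|-0.55| = 2.4035.
2 * sum of denominator = 2 * 15.0953 = 30.1906.
dQ = -12.1259 / 30.1906 = -0.4016 m^3/s.

-0.4016


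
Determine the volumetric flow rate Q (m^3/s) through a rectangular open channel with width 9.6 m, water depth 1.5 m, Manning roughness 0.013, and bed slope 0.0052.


For a rectangular channel, the cross-sectional area A = b * y = 9.6 * 1.5 = 14.4 m^2.
The wetted perimeter P = b + 2y = 9.6 + 2*1.5 = 12.6 m.
Hydraulic radius R = A/P = 14.4/12.6 = 1.1429 m.
Velocity V = (1/n)*R^(2/3)*S^(1/2) = (1/0.013)*1.1429^(2/3)*0.0052^(1/2) = 6.0634 m/s.
Discharge Q = A * V = 14.4 * 6.0634 = 87.314 m^3/s.

87.314


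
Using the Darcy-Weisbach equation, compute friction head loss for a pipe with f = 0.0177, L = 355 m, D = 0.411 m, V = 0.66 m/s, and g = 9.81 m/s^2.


Darcy-Weisbach equation: h_f = f * (L/D) * V^2/(2g).
f * L/D = 0.0177 * 355/0.411 = 15.2883.
V^2/(2g) = 0.66^2 / (2*9.81) = 0.4356 / 19.62 = 0.0222 m.
h_f = 15.2883 * 0.0222 = 0.339 m.

0.339


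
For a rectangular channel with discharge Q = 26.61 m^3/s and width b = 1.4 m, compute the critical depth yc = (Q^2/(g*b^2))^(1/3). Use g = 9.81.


Using yc = (Q^2 / (g * b^2))^(1/3):
Q^2 = 26.61^2 = 708.09.
g * b^2 = 9.81 * 1.4^2 = 9.81 * 1.96 = 19.23.
Q^2 / (g*b^2) = 708.09 / 19.23 = 36.8222.
yc = 36.8222^(1/3) = 3.327 m.

3.327


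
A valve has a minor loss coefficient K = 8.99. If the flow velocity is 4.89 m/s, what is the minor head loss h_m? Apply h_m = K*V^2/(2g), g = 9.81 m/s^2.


Minor loss formula: h_m = K * V^2/(2g).
V^2 = 4.89^2 = 23.9121.
V^2/(2g) = 23.9121 / 19.62 = 1.2188 m.
h_m = 8.99 * 1.2188 = 10.9567 m.

10.9567


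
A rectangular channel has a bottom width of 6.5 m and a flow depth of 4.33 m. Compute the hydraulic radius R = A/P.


For a rectangular section:
Flow area A = b * y = 6.5 * 4.33 = 28.14 m^2.
Wetted perimeter P = b + 2y = 6.5 + 2*4.33 = 15.16 m.
Hydraulic radius R = A/P = 28.14 / 15.16 = 1.8565 m.

1.8565


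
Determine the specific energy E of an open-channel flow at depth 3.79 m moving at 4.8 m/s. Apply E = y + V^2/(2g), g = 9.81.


Specific energy E = y + V^2/(2g).
Velocity head = V^2/(2g) = 4.8^2 / (2*9.81) = 23.04 / 19.62 = 1.1743 m.
E = 3.79 + 1.1743 = 4.9643 m.

4.9643


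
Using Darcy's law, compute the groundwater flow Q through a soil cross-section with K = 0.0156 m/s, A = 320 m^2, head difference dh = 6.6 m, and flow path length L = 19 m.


Darcy's law: Q = K * A * i, where i = dh/L.
Hydraulic gradient i = 6.6 / 19 = 0.347368.
Q = 0.0156 * 320 * 0.347368
  = 1.7341 m^3/s.

1.7341


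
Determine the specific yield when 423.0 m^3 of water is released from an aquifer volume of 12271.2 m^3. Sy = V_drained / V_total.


Specific yield Sy = Volume drained / Total volume.
Sy = 423.0 / 12271.2
   = 0.0345.

0.0345


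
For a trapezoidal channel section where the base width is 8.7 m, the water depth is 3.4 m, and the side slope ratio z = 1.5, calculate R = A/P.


For a trapezoidal section with side slope z:
A = (b + z*y)*y = (8.7 + 1.5*3.4)*3.4 = 46.92 m^2.
P = b + 2*y*sqrt(1 + z^2) = 8.7 + 2*3.4*sqrt(1 + 1.5^2) = 20.959 m.
R = A/P = 46.92 / 20.959 = 2.2387 m.

2.2387
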